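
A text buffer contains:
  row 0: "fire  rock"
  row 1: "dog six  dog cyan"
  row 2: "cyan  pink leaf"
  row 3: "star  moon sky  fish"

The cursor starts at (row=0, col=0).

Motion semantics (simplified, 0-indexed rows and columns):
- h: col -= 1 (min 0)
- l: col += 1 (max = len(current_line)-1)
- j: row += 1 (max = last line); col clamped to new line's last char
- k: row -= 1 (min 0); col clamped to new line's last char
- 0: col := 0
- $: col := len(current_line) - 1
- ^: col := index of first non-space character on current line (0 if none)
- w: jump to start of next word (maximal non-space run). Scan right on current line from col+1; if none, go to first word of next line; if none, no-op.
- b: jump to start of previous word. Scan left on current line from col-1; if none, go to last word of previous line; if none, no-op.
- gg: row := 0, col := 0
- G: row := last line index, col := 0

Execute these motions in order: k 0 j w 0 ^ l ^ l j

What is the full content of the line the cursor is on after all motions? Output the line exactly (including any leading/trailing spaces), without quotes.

Answer: cyan  pink leaf

Derivation:
After 1 (k): row=0 col=0 char='f'
After 2 (0): row=0 col=0 char='f'
After 3 (j): row=1 col=0 char='d'
After 4 (w): row=1 col=4 char='s'
After 5 (0): row=1 col=0 char='d'
After 6 (^): row=1 col=0 char='d'
After 7 (l): row=1 col=1 char='o'
After 8 (^): row=1 col=0 char='d'
After 9 (l): row=1 col=1 char='o'
After 10 (j): row=2 col=1 char='y'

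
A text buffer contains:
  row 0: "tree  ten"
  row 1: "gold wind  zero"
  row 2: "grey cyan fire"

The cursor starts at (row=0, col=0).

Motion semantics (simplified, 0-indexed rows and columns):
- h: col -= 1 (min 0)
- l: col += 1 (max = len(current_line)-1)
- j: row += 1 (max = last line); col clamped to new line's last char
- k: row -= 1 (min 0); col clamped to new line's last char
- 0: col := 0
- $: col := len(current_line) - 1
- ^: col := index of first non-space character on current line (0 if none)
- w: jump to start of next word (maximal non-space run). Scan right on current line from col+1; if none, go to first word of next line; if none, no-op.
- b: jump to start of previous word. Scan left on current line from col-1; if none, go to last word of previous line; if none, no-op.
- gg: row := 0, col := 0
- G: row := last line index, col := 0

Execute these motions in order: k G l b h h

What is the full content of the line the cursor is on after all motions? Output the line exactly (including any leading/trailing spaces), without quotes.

After 1 (k): row=0 col=0 char='t'
After 2 (G): row=2 col=0 char='g'
After 3 (l): row=2 col=1 char='r'
After 4 (b): row=2 col=0 char='g'
After 5 (h): row=2 col=0 char='g'
After 6 (h): row=2 col=0 char='g'

Answer: grey cyan fire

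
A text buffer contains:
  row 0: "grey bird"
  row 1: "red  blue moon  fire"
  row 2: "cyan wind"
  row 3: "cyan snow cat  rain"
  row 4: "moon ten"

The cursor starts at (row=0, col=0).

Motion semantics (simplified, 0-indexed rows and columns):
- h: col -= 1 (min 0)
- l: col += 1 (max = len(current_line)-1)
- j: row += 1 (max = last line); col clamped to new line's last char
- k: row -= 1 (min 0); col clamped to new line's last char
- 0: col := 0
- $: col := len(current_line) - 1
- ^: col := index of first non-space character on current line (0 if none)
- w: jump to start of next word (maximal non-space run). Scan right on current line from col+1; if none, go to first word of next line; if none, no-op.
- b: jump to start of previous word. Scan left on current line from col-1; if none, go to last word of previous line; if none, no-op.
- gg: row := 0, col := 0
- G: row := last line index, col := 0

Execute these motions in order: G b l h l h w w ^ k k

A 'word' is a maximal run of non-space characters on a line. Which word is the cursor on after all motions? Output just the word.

Answer: cyan

Derivation:
After 1 (G): row=4 col=0 char='m'
After 2 (b): row=3 col=15 char='r'
After 3 (l): row=3 col=16 char='a'
After 4 (h): row=3 col=15 char='r'
After 5 (l): row=3 col=16 char='a'
After 6 (h): row=3 col=15 char='r'
After 7 (w): row=4 col=0 char='m'
After 8 (w): row=4 col=5 char='t'
After 9 (^): row=4 col=0 char='m'
After 10 (k): row=3 col=0 char='c'
After 11 (k): row=2 col=0 char='c'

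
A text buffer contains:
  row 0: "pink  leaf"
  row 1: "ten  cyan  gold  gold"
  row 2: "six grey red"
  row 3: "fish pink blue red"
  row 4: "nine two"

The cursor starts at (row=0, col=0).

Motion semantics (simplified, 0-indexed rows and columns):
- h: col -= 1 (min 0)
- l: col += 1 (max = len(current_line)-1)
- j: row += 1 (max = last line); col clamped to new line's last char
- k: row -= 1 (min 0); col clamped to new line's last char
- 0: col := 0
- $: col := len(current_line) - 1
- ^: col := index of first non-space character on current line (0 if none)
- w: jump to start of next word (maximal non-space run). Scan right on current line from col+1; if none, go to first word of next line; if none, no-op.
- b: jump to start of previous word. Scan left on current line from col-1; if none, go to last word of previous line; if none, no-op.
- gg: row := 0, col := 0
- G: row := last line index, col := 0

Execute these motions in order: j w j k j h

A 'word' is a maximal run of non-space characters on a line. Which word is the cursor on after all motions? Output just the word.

Answer: grey

Derivation:
After 1 (j): row=1 col=0 char='t'
After 2 (w): row=1 col=5 char='c'
After 3 (j): row=2 col=5 char='r'
After 4 (k): row=1 col=5 char='c'
After 5 (j): row=2 col=5 char='r'
After 6 (h): row=2 col=4 char='g'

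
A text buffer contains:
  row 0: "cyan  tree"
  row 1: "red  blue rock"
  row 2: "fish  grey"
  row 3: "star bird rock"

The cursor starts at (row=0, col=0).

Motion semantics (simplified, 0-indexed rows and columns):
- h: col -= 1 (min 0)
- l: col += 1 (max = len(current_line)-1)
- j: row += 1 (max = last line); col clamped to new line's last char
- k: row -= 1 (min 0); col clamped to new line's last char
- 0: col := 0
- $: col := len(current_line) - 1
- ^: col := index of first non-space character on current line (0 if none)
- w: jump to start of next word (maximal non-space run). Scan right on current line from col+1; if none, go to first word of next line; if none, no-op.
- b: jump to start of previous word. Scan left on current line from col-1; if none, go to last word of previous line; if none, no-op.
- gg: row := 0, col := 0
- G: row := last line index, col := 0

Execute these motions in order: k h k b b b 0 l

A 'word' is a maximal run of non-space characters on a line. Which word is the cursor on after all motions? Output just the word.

Answer: cyan

Derivation:
After 1 (k): row=0 col=0 char='c'
After 2 (h): row=0 col=0 char='c'
After 3 (k): row=0 col=0 char='c'
After 4 (b): row=0 col=0 char='c'
After 5 (b): row=0 col=0 char='c'
After 6 (b): row=0 col=0 char='c'
After 7 (0): row=0 col=0 char='c'
After 8 (l): row=0 col=1 char='y'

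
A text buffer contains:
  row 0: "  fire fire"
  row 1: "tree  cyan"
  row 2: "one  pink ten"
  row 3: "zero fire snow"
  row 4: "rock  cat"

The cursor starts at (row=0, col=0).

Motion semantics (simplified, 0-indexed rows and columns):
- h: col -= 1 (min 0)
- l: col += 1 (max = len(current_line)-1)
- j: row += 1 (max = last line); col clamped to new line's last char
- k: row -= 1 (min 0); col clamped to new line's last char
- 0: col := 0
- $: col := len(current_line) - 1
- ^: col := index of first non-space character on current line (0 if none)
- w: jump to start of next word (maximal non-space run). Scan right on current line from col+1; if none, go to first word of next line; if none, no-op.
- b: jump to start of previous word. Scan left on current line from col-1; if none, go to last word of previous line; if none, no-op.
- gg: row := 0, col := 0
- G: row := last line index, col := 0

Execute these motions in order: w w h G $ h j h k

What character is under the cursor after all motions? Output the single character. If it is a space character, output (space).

Answer: i

Derivation:
After 1 (w): row=0 col=2 char='f'
After 2 (w): row=0 col=7 char='f'
After 3 (h): row=0 col=6 char='_'
After 4 (G): row=4 col=0 char='r'
After 5 ($): row=4 col=8 char='t'
After 6 (h): row=4 col=7 char='a'
After 7 (j): row=4 col=7 char='a'
After 8 (h): row=4 col=6 char='c'
After 9 (k): row=3 col=6 char='i'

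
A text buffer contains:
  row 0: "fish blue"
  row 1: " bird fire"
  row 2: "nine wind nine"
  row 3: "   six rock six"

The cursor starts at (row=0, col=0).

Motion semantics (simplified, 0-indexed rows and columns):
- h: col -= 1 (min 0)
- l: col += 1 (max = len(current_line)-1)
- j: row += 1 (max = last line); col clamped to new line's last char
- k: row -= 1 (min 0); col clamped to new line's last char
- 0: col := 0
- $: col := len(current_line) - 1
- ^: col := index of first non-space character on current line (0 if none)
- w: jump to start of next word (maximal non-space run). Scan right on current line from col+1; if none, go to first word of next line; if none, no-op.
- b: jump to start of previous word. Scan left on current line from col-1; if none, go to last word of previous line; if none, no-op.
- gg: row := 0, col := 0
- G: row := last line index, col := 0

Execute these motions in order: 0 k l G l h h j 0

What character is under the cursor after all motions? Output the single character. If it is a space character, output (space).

Answer: (space)

Derivation:
After 1 (0): row=0 col=0 char='f'
After 2 (k): row=0 col=0 char='f'
After 3 (l): row=0 col=1 char='i'
After 4 (G): row=3 col=0 char='_'
After 5 (l): row=3 col=1 char='_'
After 6 (h): row=3 col=0 char='_'
After 7 (h): row=3 col=0 char='_'
After 8 (j): row=3 col=0 char='_'
After 9 (0): row=3 col=0 char='_'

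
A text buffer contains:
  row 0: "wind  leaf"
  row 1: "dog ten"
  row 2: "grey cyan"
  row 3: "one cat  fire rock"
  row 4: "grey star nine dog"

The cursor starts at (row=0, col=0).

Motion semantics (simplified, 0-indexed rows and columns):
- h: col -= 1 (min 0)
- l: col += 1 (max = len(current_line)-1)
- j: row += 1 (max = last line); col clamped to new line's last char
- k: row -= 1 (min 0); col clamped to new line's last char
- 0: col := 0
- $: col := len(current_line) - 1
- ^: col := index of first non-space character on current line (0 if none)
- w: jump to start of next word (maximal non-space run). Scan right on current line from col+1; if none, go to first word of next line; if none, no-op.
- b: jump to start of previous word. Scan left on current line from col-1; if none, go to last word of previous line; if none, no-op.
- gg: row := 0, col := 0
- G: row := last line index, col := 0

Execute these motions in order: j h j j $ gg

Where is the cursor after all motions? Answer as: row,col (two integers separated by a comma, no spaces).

After 1 (j): row=1 col=0 char='d'
After 2 (h): row=1 col=0 char='d'
After 3 (j): row=2 col=0 char='g'
After 4 (j): row=3 col=0 char='o'
After 5 ($): row=3 col=17 char='k'
After 6 (gg): row=0 col=0 char='w'

Answer: 0,0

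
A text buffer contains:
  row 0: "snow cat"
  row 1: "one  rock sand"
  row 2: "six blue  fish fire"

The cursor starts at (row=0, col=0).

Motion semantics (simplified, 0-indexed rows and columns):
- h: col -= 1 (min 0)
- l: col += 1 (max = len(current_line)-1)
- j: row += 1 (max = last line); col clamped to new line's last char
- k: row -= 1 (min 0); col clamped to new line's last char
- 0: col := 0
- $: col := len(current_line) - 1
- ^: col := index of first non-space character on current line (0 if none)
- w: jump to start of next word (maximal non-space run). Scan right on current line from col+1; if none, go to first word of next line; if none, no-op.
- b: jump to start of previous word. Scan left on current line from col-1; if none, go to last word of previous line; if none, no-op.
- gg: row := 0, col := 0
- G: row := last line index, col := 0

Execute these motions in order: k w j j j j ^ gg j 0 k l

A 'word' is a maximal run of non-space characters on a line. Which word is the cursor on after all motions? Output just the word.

Answer: snow

Derivation:
After 1 (k): row=0 col=0 char='s'
After 2 (w): row=0 col=5 char='c'
After 3 (j): row=1 col=5 char='r'
After 4 (j): row=2 col=5 char='l'
After 5 (j): row=2 col=5 char='l'
After 6 (j): row=2 col=5 char='l'
After 7 (^): row=2 col=0 char='s'
After 8 (gg): row=0 col=0 char='s'
After 9 (j): row=1 col=0 char='o'
After 10 (0): row=1 col=0 char='o'
After 11 (k): row=0 col=0 char='s'
After 12 (l): row=0 col=1 char='n'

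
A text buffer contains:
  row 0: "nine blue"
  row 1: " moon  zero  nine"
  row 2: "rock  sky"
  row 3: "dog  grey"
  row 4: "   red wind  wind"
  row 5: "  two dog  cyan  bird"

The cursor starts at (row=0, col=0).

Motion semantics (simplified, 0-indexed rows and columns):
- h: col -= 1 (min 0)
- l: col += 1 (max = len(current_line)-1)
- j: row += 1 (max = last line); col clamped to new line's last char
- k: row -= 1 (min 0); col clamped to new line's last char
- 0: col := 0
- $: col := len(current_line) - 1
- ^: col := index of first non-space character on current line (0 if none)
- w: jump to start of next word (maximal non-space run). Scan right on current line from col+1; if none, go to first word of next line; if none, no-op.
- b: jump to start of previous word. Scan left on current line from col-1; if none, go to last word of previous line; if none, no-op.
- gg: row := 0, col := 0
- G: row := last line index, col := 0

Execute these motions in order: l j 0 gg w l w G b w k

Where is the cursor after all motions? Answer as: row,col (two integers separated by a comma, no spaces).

Answer: 4,2

Derivation:
After 1 (l): row=0 col=1 char='i'
After 2 (j): row=1 col=1 char='m'
After 3 (0): row=1 col=0 char='_'
After 4 (gg): row=0 col=0 char='n'
After 5 (w): row=0 col=5 char='b'
After 6 (l): row=0 col=6 char='l'
After 7 (w): row=1 col=1 char='m'
After 8 (G): row=5 col=0 char='_'
After 9 (b): row=4 col=13 char='w'
After 10 (w): row=5 col=2 char='t'
After 11 (k): row=4 col=2 char='_'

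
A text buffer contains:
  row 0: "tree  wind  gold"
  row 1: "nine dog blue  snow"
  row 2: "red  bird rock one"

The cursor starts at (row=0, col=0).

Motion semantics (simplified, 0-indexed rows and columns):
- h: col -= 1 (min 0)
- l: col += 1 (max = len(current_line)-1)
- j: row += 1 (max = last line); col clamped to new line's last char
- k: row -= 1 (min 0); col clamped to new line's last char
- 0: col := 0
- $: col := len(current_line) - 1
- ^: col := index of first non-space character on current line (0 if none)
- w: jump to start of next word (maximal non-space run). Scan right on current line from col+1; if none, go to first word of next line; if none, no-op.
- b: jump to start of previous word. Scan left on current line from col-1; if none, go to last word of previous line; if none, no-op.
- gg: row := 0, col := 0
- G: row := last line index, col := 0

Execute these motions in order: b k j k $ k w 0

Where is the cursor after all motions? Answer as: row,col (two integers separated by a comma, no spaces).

After 1 (b): row=0 col=0 char='t'
After 2 (k): row=0 col=0 char='t'
After 3 (j): row=1 col=0 char='n'
After 4 (k): row=0 col=0 char='t'
After 5 ($): row=0 col=15 char='d'
After 6 (k): row=0 col=15 char='d'
After 7 (w): row=1 col=0 char='n'
After 8 (0): row=1 col=0 char='n'

Answer: 1,0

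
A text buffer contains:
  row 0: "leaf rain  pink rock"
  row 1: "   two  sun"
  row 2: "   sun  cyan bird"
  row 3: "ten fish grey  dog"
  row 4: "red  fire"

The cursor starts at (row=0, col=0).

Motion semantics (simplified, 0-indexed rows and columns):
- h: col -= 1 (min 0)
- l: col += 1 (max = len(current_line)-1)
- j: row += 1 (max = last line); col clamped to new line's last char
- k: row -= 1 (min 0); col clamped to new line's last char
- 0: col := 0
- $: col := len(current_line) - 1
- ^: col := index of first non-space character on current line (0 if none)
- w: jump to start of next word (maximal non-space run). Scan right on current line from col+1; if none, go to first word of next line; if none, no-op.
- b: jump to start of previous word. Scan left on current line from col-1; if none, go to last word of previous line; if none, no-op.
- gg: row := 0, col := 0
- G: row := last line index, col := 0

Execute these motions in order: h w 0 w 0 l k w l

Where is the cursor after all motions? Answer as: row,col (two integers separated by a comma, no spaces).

After 1 (h): row=0 col=0 char='l'
After 2 (w): row=0 col=5 char='r'
After 3 (0): row=0 col=0 char='l'
After 4 (w): row=0 col=5 char='r'
After 5 (0): row=0 col=0 char='l'
After 6 (l): row=0 col=1 char='e'
After 7 (k): row=0 col=1 char='e'
After 8 (w): row=0 col=5 char='r'
After 9 (l): row=0 col=6 char='a'

Answer: 0,6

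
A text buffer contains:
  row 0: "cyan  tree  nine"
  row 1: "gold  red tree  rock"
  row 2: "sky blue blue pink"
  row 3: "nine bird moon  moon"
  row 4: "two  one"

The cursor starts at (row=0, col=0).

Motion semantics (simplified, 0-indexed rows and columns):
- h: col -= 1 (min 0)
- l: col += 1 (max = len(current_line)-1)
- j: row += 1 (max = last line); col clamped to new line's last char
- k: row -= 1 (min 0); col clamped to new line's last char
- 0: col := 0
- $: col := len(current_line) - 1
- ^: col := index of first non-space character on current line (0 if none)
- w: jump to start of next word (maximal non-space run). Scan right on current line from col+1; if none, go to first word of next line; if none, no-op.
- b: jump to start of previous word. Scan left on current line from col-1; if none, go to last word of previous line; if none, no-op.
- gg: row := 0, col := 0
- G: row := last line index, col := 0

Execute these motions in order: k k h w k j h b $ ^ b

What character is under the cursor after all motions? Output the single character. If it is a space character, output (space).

Answer: n

Derivation:
After 1 (k): row=0 col=0 char='c'
After 2 (k): row=0 col=0 char='c'
After 3 (h): row=0 col=0 char='c'
After 4 (w): row=0 col=6 char='t'
After 5 (k): row=0 col=6 char='t'
After 6 (j): row=1 col=6 char='r'
After 7 (h): row=1 col=5 char='_'
After 8 (b): row=1 col=0 char='g'
After 9 ($): row=1 col=19 char='k'
After 10 (^): row=1 col=0 char='g'
After 11 (b): row=0 col=12 char='n'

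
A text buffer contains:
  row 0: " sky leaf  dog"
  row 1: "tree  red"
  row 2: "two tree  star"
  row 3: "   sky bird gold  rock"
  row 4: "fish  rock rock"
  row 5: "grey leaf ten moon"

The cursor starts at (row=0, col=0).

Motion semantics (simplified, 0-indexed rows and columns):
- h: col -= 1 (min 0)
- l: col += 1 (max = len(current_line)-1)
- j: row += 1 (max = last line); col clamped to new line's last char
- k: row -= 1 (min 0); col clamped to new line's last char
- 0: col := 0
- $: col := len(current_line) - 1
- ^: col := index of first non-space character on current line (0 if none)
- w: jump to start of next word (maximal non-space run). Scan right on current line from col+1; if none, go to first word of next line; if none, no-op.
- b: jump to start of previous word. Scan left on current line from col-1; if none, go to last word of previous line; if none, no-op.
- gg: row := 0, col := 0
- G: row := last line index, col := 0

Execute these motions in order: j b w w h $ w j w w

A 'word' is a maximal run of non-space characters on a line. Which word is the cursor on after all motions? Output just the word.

Answer: bird

Derivation:
After 1 (j): row=1 col=0 char='t'
After 2 (b): row=0 col=11 char='d'
After 3 (w): row=1 col=0 char='t'
After 4 (w): row=1 col=6 char='r'
After 5 (h): row=1 col=5 char='_'
After 6 ($): row=1 col=8 char='d'
After 7 (w): row=2 col=0 char='t'
After 8 (j): row=3 col=0 char='_'
After 9 (w): row=3 col=3 char='s'
After 10 (w): row=3 col=7 char='b'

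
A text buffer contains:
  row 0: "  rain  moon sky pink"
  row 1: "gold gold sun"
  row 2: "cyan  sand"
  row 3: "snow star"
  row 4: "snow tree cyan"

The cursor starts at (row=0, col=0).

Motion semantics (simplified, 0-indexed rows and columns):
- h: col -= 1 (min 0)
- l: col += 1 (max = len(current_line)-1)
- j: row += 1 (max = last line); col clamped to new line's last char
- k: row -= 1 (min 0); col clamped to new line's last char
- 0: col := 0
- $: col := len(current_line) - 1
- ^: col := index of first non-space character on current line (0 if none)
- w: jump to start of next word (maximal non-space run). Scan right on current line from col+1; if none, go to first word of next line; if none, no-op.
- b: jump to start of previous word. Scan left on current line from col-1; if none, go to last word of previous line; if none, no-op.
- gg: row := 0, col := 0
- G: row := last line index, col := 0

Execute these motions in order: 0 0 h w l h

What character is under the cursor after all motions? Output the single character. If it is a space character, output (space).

After 1 (0): row=0 col=0 char='_'
After 2 (0): row=0 col=0 char='_'
After 3 (h): row=0 col=0 char='_'
After 4 (w): row=0 col=2 char='r'
After 5 (l): row=0 col=3 char='a'
After 6 (h): row=0 col=2 char='r'

Answer: r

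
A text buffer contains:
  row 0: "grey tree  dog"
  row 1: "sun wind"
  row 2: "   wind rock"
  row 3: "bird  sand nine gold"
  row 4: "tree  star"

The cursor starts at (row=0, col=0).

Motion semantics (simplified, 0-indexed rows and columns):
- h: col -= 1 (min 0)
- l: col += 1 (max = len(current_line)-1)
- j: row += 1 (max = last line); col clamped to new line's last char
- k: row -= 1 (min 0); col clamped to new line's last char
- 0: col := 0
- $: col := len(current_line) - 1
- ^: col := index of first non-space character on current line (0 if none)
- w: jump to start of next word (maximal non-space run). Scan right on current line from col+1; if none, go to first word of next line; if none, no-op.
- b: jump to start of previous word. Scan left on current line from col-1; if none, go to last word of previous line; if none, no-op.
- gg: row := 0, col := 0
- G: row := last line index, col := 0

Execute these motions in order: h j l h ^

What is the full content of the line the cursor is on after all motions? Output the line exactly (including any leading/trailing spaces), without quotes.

Answer: sun wind

Derivation:
After 1 (h): row=0 col=0 char='g'
After 2 (j): row=1 col=0 char='s'
After 3 (l): row=1 col=1 char='u'
After 4 (h): row=1 col=0 char='s'
After 5 (^): row=1 col=0 char='s'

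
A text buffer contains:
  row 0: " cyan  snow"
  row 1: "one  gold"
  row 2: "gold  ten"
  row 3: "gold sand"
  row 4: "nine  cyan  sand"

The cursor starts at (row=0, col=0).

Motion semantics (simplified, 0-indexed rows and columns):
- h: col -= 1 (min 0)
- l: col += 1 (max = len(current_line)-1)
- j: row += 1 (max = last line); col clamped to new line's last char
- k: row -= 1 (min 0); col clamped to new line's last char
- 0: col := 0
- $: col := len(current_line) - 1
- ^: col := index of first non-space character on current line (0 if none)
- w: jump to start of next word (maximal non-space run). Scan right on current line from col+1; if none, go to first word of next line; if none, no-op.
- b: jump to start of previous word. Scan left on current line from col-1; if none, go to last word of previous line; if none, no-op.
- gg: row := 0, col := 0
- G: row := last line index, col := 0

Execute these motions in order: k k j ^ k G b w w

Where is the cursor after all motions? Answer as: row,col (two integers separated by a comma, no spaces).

Answer: 4,6

Derivation:
After 1 (k): row=0 col=0 char='_'
After 2 (k): row=0 col=0 char='_'
After 3 (j): row=1 col=0 char='o'
After 4 (^): row=1 col=0 char='o'
After 5 (k): row=0 col=0 char='_'
After 6 (G): row=4 col=0 char='n'
After 7 (b): row=3 col=5 char='s'
After 8 (w): row=4 col=0 char='n'
After 9 (w): row=4 col=6 char='c'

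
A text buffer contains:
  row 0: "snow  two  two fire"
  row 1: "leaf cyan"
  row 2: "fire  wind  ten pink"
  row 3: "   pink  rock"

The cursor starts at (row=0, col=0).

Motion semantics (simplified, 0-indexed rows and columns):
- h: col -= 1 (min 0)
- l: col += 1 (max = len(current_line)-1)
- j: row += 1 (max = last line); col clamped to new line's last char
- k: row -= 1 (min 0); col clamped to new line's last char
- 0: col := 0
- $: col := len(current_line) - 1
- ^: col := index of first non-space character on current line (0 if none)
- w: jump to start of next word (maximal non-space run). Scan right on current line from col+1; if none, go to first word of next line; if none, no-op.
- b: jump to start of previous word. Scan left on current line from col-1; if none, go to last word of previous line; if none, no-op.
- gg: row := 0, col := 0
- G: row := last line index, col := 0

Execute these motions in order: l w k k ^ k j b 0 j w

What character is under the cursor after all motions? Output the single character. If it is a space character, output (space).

After 1 (l): row=0 col=1 char='n'
After 2 (w): row=0 col=6 char='t'
After 3 (k): row=0 col=6 char='t'
After 4 (k): row=0 col=6 char='t'
After 5 (^): row=0 col=0 char='s'
After 6 (k): row=0 col=0 char='s'
After 7 (j): row=1 col=0 char='l'
After 8 (b): row=0 col=15 char='f'
After 9 (0): row=0 col=0 char='s'
After 10 (j): row=1 col=0 char='l'
After 11 (w): row=1 col=5 char='c'

Answer: c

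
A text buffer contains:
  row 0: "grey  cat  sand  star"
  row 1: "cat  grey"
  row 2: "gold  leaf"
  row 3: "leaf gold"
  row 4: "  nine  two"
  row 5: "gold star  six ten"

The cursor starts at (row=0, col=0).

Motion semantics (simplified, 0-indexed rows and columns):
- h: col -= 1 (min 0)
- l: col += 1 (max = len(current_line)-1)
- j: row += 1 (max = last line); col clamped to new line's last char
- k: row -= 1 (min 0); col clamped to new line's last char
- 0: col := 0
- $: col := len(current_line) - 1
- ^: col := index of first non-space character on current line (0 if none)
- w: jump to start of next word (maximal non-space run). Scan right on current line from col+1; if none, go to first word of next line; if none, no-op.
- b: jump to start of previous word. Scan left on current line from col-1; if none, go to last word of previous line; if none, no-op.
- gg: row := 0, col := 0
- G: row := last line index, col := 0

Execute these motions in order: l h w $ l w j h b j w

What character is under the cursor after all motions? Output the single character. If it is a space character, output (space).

After 1 (l): row=0 col=1 char='r'
After 2 (h): row=0 col=0 char='g'
After 3 (w): row=0 col=6 char='c'
After 4 ($): row=0 col=20 char='r'
After 5 (l): row=0 col=20 char='r'
After 6 (w): row=1 col=0 char='c'
After 7 (j): row=2 col=0 char='g'
After 8 (h): row=2 col=0 char='g'
After 9 (b): row=1 col=5 char='g'
After 10 (j): row=2 col=5 char='_'
After 11 (w): row=2 col=6 char='l'

Answer: l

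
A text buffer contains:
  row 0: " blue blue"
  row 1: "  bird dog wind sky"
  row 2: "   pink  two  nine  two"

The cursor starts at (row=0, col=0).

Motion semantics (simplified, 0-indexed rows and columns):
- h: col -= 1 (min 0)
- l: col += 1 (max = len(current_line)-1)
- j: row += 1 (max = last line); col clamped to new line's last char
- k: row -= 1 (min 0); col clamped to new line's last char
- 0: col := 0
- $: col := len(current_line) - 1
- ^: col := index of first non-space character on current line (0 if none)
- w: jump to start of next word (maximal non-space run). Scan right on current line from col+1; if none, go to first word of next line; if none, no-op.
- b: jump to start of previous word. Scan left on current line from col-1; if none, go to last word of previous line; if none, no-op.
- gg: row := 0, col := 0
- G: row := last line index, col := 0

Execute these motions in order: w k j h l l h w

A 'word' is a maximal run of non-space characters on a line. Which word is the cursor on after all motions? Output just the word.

Answer: bird

Derivation:
After 1 (w): row=0 col=1 char='b'
After 2 (k): row=0 col=1 char='b'
After 3 (j): row=1 col=1 char='_'
After 4 (h): row=1 col=0 char='_'
After 5 (l): row=1 col=1 char='_'
After 6 (l): row=1 col=2 char='b'
After 7 (h): row=1 col=1 char='_'
After 8 (w): row=1 col=2 char='b'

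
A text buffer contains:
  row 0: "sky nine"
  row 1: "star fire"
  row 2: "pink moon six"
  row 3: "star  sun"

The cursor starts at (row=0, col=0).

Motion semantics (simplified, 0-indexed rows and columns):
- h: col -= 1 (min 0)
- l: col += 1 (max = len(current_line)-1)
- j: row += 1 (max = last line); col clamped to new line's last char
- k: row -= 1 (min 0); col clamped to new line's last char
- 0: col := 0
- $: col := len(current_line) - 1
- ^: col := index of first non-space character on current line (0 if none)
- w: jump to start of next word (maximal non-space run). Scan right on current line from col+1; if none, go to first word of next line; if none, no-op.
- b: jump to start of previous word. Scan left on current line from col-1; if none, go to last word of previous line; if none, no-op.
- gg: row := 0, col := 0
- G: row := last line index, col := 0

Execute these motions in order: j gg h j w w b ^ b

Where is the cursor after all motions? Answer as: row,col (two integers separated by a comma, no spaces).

Answer: 0,4

Derivation:
After 1 (j): row=1 col=0 char='s'
After 2 (gg): row=0 col=0 char='s'
After 3 (h): row=0 col=0 char='s'
After 4 (j): row=1 col=0 char='s'
After 5 (w): row=1 col=5 char='f'
After 6 (w): row=2 col=0 char='p'
After 7 (b): row=1 col=5 char='f'
After 8 (^): row=1 col=0 char='s'
After 9 (b): row=0 col=4 char='n'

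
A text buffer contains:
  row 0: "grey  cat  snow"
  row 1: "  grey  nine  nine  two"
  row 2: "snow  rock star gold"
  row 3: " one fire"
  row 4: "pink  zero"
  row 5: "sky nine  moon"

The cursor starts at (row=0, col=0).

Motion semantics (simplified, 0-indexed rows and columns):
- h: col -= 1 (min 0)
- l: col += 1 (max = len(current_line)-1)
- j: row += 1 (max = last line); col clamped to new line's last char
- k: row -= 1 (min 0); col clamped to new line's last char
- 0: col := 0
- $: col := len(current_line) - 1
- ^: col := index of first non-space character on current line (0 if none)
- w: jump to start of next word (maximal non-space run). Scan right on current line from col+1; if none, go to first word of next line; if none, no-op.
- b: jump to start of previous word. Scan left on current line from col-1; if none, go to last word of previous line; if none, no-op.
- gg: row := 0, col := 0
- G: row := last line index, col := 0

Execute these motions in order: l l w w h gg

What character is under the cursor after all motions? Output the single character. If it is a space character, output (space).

After 1 (l): row=0 col=1 char='r'
After 2 (l): row=0 col=2 char='e'
After 3 (w): row=0 col=6 char='c'
After 4 (w): row=0 col=11 char='s'
After 5 (h): row=0 col=10 char='_'
After 6 (gg): row=0 col=0 char='g'

Answer: g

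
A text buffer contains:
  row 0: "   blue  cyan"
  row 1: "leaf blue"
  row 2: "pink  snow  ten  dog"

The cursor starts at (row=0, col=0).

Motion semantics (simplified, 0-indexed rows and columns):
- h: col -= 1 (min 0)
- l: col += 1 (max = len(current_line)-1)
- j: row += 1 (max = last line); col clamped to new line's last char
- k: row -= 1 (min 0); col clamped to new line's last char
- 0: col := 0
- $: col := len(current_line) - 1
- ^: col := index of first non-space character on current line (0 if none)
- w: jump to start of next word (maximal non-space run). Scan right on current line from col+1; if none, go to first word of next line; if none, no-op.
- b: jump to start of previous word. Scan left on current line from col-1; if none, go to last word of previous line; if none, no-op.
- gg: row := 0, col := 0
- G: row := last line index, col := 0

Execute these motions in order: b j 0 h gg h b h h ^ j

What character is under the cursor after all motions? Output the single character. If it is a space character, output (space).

After 1 (b): row=0 col=0 char='_'
After 2 (j): row=1 col=0 char='l'
After 3 (0): row=1 col=0 char='l'
After 4 (h): row=1 col=0 char='l'
After 5 (gg): row=0 col=0 char='_'
After 6 (h): row=0 col=0 char='_'
After 7 (b): row=0 col=0 char='_'
After 8 (h): row=0 col=0 char='_'
After 9 (h): row=0 col=0 char='_'
After 10 (^): row=0 col=3 char='b'
After 11 (j): row=1 col=3 char='f'

Answer: f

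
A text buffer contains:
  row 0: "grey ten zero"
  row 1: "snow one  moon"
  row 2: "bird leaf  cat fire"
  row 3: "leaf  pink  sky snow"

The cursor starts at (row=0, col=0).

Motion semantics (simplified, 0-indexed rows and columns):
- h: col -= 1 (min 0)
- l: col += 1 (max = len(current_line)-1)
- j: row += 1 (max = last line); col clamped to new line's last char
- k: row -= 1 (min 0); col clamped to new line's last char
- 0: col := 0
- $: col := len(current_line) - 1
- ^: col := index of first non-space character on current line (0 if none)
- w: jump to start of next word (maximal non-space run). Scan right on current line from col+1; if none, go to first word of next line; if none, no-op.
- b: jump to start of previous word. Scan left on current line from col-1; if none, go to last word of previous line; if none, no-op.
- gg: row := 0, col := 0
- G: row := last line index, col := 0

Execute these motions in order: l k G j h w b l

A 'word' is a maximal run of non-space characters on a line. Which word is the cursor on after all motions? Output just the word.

Answer: leaf

Derivation:
After 1 (l): row=0 col=1 char='r'
After 2 (k): row=0 col=1 char='r'
After 3 (G): row=3 col=0 char='l'
After 4 (j): row=3 col=0 char='l'
After 5 (h): row=3 col=0 char='l'
After 6 (w): row=3 col=6 char='p'
After 7 (b): row=3 col=0 char='l'
After 8 (l): row=3 col=1 char='e'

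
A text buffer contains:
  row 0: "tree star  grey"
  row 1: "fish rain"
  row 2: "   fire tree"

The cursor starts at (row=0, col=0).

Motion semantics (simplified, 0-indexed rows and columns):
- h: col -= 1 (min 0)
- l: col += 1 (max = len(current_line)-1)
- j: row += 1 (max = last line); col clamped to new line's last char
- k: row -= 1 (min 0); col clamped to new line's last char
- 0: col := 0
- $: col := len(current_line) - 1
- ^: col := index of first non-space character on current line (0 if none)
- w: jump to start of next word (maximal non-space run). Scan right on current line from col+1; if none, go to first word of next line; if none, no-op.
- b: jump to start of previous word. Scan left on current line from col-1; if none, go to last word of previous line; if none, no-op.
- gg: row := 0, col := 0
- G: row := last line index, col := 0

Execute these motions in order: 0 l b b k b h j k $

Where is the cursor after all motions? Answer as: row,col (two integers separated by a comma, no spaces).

Answer: 0,14

Derivation:
After 1 (0): row=0 col=0 char='t'
After 2 (l): row=0 col=1 char='r'
After 3 (b): row=0 col=0 char='t'
After 4 (b): row=0 col=0 char='t'
After 5 (k): row=0 col=0 char='t'
After 6 (b): row=0 col=0 char='t'
After 7 (h): row=0 col=0 char='t'
After 8 (j): row=1 col=0 char='f'
After 9 (k): row=0 col=0 char='t'
After 10 ($): row=0 col=14 char='y'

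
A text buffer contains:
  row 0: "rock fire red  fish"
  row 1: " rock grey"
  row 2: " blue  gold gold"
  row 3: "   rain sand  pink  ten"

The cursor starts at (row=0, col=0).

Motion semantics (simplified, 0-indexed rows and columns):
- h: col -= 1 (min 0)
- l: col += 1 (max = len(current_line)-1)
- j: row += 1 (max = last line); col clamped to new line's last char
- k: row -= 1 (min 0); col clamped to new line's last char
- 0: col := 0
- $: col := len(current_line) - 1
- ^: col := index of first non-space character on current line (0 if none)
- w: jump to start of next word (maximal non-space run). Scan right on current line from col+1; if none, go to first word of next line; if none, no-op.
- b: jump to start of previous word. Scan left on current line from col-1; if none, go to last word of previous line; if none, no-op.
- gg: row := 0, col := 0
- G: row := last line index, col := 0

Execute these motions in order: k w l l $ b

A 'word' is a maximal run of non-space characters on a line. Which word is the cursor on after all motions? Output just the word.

After 1 (k): row=0 col=0 char='r'
After 2 (w): row=0 col=5 char='f'
After 3 (l): row=0 col=6 char='i'
After 4 (l): row=0 col=7 char='r'
After 5 ($): row=0 col=18 char='h'
After 6 (b): row=0 col=15 char='f'

Answer: fish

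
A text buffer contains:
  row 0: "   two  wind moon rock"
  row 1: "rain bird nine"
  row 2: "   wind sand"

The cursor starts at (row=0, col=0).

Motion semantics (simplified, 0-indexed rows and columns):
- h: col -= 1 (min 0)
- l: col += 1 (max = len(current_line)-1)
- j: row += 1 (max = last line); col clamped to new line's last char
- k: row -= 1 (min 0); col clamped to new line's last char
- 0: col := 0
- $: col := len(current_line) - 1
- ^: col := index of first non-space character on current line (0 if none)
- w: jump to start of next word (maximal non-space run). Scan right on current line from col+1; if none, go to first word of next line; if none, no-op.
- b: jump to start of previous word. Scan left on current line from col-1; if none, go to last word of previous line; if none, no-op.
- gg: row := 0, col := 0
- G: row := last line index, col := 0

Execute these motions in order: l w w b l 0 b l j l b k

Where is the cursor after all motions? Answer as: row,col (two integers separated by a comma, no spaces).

After 1 (l): row=0 col=1 char='_'
After 2 (w): row=0 col=3 char='t'
After 3 (w): row=0 col=8 char='w'
After 4 (b): row=0 col=3 char='t'
After 5 (l): row=0 col=4 char='w'
After 6 (0): row=0 col=0 char='_'
After 7 (b): row=0 col=0 char='_'
After 8 (l): row=0 col=1 char='_'
After 9 (j): row=1 col=1 char='a'
After 10 (l): row=1 col=2 char='i'
After 11 (b): row=1 col=0 char='r'
After 12 (k): row=0 col=0 char='_'

Answer: 0,0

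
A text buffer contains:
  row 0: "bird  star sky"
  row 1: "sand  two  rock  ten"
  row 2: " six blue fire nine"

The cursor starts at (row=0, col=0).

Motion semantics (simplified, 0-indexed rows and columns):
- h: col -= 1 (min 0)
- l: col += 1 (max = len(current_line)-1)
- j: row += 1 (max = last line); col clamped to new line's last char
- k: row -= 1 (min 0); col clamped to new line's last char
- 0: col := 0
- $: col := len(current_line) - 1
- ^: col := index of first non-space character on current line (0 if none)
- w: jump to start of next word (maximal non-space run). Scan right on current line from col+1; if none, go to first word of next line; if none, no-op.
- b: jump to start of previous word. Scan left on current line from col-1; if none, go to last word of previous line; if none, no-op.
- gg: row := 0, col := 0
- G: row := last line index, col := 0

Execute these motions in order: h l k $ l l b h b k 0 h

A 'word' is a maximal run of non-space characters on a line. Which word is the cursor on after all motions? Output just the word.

After 1 (h): row=0 col=0 char='b'
After 2 (l): row=0 col=1 char='i'
After 3 (k): row=0 col=1 char='i'
After 4 ($): row=0 col=13 char='y'
After 5 (l): row=0 col=13 char='y'
After 6 (l): row=0 col=13 char='y'
After 7 (b): row=0 col=11 char='s'
After 8 (h): row=0 col=10 char='_'
After 9 (b): row=0 col=6 char='s'
After 10 (k): row=0 col=6 char='s'
After 11 (0): row=0 col=0 char='b'
After 12 (h): row=0 col=0 char='b'

Answer: bird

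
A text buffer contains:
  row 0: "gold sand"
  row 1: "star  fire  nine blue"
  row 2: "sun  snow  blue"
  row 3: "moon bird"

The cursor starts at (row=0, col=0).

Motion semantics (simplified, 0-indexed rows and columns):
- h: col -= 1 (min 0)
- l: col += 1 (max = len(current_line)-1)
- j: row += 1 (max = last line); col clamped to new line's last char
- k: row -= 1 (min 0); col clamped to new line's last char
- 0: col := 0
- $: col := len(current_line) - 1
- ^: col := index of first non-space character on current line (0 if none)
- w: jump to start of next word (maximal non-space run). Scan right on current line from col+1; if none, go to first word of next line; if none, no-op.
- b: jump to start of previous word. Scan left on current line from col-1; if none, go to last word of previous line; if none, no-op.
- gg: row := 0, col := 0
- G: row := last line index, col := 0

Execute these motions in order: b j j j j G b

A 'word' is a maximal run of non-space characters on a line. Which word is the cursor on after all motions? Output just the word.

Answer: blue

Derivation:
After 1 (b): row=0 col=0 char='g'
After 2 (j): row=1 col=0 char='s'
After 3 (j): row=2 col=0 char='s'
After 4 (j): row=3 col=0 char='m'
After 5 (j): row=3 col=0 char='m'
After 6 (G): row=3 col=0 char='m'
After 7 (b): row=2 col=11 char='b'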